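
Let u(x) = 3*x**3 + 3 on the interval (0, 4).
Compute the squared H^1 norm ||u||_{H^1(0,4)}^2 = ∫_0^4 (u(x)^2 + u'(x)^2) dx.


||u||_{H^1}^2 = 1359468/35

The H^1 norm (squared) on an interval (0, L) is
  ||u||_{H^1}^2 = ∫_0^L u(x)^2 dx + ∫_0^L u'(x)^2 dx.
Compute u'(x) = 9*x**2.
Then u(x)^2 = 9*x**6 + 18*x**3 + 9 and u'(x)^2 = 81*x**4.
Integrate each monomial from 0 to 4 using ∫_0^4 c·x^n dx = c·4^(n+1)/(n+1):
  ∫_0^4 u(x)^2 dx = ∫_0^4 (9*x^6 + 18*x^3 + 9) dx. Term by term:
    ∫_0^4 9*x^6 dx = 147456/7;  ∫_0^4 18*x^3 dx = 1152;  ∫_0^4 9 dx = 36.
  Sum: 147456/7 + 1152 + 36 = 155772/7.
  ∫_0^4 u'(x)^2 dx = ∫_0^4 (81*x^4) dx. Term by term:
    ∫_0^4 81*x^4 dx = 82944/5.
Adding: ||u||_{H^1}^2 = 155772/7 + 82944/5 = 1359468/35.


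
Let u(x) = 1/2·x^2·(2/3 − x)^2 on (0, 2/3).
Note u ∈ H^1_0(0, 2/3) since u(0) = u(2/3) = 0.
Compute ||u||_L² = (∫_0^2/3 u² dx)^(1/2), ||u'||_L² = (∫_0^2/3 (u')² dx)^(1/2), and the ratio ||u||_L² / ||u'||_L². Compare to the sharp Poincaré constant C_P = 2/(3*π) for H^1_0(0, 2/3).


||u||_L² / ||u'||_L² = sqrt(3)/9 < C_P = 2/(3*π).

u(x) = 1/2·x^2·(2/3 − x)^2, so u'(x) = 2*x*(3*x - 2)*(3*x - 1)/9.
u(x) = 1/2·x^2·(2/3 − x)^2 vanishes at x = 0 and x = 2/3, so u ∈ H^1_0(0, 2/3). Differentiate via the product rule and integrate the resulting polynomials term by term.
  ∫_0^2/3 u² dx = ∫_0^2/3 (x^8/4 - 2*x^7/3 + 2*x^6/3 - 8*x^5/27 + 4*x^4/81) dx. Term by term:
    ∫_0^2/3 x^8/4 dx = 128/177147;  ∫_0^2/3 -2*x^7/3 dx = -64/19683;  ∫_0^2/3 2*x^6/3 dx = 256/45927;
    ∫_0^2/3 -8*x^5/27 dx = -256/59049;  ∫_0^2/3 4*x^4/81 dx = 128/98415.
  Sum: 128/177147 − 64/19683 + 256/45927 − 256/59049 + 128/98415 = 64/6200145.
  ∫_0^2/3 (u')² dx = ∫_0^2/3 (4*x^6 - 8*x^5 + 52*x^4/9 - 16*x^3/9 + 16*x^2/81) dx. Term by term:
    ∫_0^2/3 4*x^6 dx = 512/15309;  ∫_0^2/3 -8*x^5 dx = -256/2187;  ∫_0^2/3 52*x^4/9 dx = 1664/10935;
    ∫_0^2/3 -16*x^3/9 dx = -64/729;  ∫_0^2/3 16*x^2/81 dx = 128/6561.
  Sum: 512/15309 − 256/2187 + 1664/10935 − 64/729 + 128/6561 = 64/229635.
∫_0^2/3 u² dx = 64/6200145, so ||u||_L² = 8*sqrt(105)/25515.
∫_0^2/3 (u')² dx = 64/229635, so ||u'||_L² = 8*sqrt(35)/2835.
Ratio ||u||_L² / ||u'||_L² = sqrt(3)/9.
Sharp Poincaré constant on H^1_0(0, 2/3) is C_P = L/π = 2/(3*π), achieved by sin(3*π/2·x).
A polynomial bump cannot attain the sharp Poincaré constant (only the first sine eigenfunction does), so the ratio is strictly less than C_P, consistent with ||u||_L² ≤ C_P ||u'||_L².


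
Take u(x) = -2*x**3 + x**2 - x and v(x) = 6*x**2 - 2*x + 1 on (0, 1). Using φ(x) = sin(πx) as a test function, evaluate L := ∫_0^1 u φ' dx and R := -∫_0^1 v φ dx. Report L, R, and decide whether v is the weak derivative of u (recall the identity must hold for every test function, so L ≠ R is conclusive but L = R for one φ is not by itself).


LHS = -24/π^3 + 6/π, RHS = -6/π + 24/π^3. No, v is not the weak derivative of u.

u(x) = -2*x**3 + x**2 - x, classical derivative u'(x) = -6*x**2 + 2*x - 1.
φ(x) = sin(πx), so φ'(x) = π*cos(π*x).
Note φ(0) = φ(1) = 0, so the boundary term u·φ vanishes.
LHS = ∫_0^1 u(x) φ'(x) dx = ∫_0^1 (-2*π*x^3*cos(π*x) + π*x^2*cos(π*x) - π*x*cos(π*x)) dx. Term by term:
  ∫_0^1 π*x^2*cos(π*x) dx = -2/π;  ∫_0^1 -π*x*cos(π*x) dx = 2/π;  ∫_0^1 -2*π*x^3*cos(π*x) dx = -24/π^3 + 6/π.
Sum: -2/π + 2/π + -24/π^3 + 6/π = -24/π^3 + 6/π.
So LHS = -24/π^3 + 6/π.
∫_0^1 v(x) φ(x) dx = ∫_0^1 (6*x^2*sin(π*x) - 2*x*sin(π*x) + sin(π*x)) dx. Term by term:
  ∫_0^1 -2*x*sin(π*x) dx = -2/π;  ∫_0^1 6*x^2*sin(π*x) dx = -24/π^3 + 6/π;  ∫_0^1 sin(π*x) dx = 2/π.
Sum: -2/π + -24/π^3 + 6/π + 2/π = -24/π^3 + 6/π.
So RHS = -∫_0^1 v(x) φ(x) dx = -6/π + 24/π^3.
LHS − RHS = -48/π^3 + 12/π ≠ 0, so the identity fails.
(For a valid weak derivative the identity must hold for EVERY test function, in particular this one. The failure shows v is NOT the weak derivative of u.)
Correct weak derivative would be u'(x) = -6*x**2 + 2*x - 1.


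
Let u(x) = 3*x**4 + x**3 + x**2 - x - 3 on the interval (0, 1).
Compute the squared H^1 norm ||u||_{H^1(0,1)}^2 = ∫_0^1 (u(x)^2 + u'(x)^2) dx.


||u||_{H^1}^2 = 6429/140

The H^1 norm (squared) on an interval (0, L) is
  ||u||_{H^1}^2 = ∫_0^L u(x)^2 dx + ∫_0^L u'(x)^2 dx.
Compute u'(x) = 12*x**3 + 3*x**2 + 2*x - 1.
Then u(x)^2 = 9*x**8 + 6*x**7 + 7*x**6 - 4*x**5 - 19*x**4 - 8*x**3 - 5*x**2 + 6*x + 9 and u'(x)^2 = 144*x**6 + 72*x**5 + 57*x**4 - 12*x**3 - 2*x**2 - 4*x + 1.
Integrate each monomial from 0 to 1 using ∫_0^1 c·x^n dx = c·1^(n+1)/(n+1):
  ∫_0^1 u(x)^2 dx = ∫_0^1 (9*x^8 + 6*x^7 + 7*x^6 - 4*x^5 - 19*x^4 - 8*x^3 - 5*x^2 + 6*x + 9) dx. Term by term:
    ∫_0^1 9*x^8 dx = 1;  ∫_0^1 6*x^7 dx = 3/4;  ∫_0^1 7*x^6 dx = 1;
    ∫_0^1 -4*x^5 dx = -2/3;  ∫_0^1 -19*x^4 dx = -19/5;  ∫_0^1 -8*x^3 dx = -2;
    ∫_0^1 -5*x^2 dx = -5/3;  ∫_0^1 6*x dx = 3;  ∫_0^1 9 dx = 9.
  Sum: 1 + 3/4 + 1 − 2/3 − 19/5 − 2 − 5/3 + 3 + 9 = 397/60.
  ∫_0^1 u'(x)^2 dx = ∫_0^1 (144*x^6 + 72*x^5 + 57*x^4 - 12*x^3 - 2*x^2 - 4*x + 1) dx. Term by term:
    ∫_0^1 144*x^6 dx = 144/7;  ∫_0^1 72*x^5 dx = 12;  ∫_0^1 57*x^4 dx = 57/5;
    ∫_0^1 -12*x^3 dx = -3;  ∫_0^1 -2*x^2 dx = -2/3;  ∫_0^1 -4*x dx = -2;
    ∫_0^1 1 dx = 1.
  Sum: 144/7 + 12 + 57/5 − 3 − 2/3 − 2 + 1 = 4127/105.
Adding: ||u||_{H^1}^2 = 397/60 + 4127/105 = 6429/140.


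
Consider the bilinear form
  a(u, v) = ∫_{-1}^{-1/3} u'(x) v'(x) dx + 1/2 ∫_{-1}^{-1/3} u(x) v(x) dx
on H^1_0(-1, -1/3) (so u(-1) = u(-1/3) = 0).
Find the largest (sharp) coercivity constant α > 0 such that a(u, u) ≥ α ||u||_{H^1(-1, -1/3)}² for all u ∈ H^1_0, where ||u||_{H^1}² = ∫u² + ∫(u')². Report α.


α = (2 + 9*π^2)/(4 + 9*π^2)

Coercivity of a(·,·) on H^1_0(-1, -1/3) means a(u, u) ≥ α ||u||_{H^1}² for every u ∈ H^1_0.
The interval has length L = 2/3, and Poincaré/coercivity depend only on L. Here a(u, u) = ∫(u')² + (1/2)·∫u².
Here 0 < c = 1/2 < 1. The condition a(u,u) ≥ α||u||_{H^1}² reads (1−α)∫(u')² ≥ (α−c)∫u². Any admissible α is ≤ 1 (rapidly oscillating u have ∫u²/∫(u')² → 0), and α = 1 would force 0 ≥ (1−c)∫u², impossible since c < 1; so 1−α > 0. By the sharp Poincaré inequality on H^1_0 of an interval of length L, ∫(u')² ≥ (π/L)²∫u² with equality for the first sine mode sin(π(x−x₀)/L) (x₀ the left endpoint), so the inequality holds for all u iff (1−α)(π/L)² ≥ α − c, i.e. α ≤ ((π/L)² + c)/((π/L)² + 1) = (1 + c(L/π)²)/(1 + (L/π)²). With (π/L)² = 9*π^2/4 and c = 1/2, the largest admissible constant is α = ((π/L)² + c)/((π/L)² + 1).
Simplifying, α = (2 + 9*π^2)/(4 + 9*π^2).


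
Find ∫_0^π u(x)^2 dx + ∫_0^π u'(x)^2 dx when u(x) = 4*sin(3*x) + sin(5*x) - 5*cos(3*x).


||u||_{H^1(0,π)}^2 = 218*π

u'(x) = 15*sin(3*x) + 12*cos(3*x) + 5*cos(5*x).
Expand u² and (u')² and integrate term by term on (0, π), using: for integers n ≥ 1, ∫_0^π sin²(nx) dx = ∫_0^π cos²(nx) dx = π/2; for n ≠ n', ∫_0^π sin(nx)sin(n'x) dx = ∫_0^π cos(nx)cos(n'x) dx = 0; and by product-to-sum, ∫_0^π sin(nx)cos(n'x) dx = ½∫_0^π [sin((n+n')x) + sin((n−n')x)] dx, which is 0 when n+n' is even and 2n/(n²−n'²) when n+n' is odd (it need not vanish on (0, π)).
  u² squared terms: (-5)²·∫cos(3x)² dx = 25·π/2 = 25*π/2;  (4)²·∫sin(3x)² dx = 16·π/2 = 8*π;  (1)²·∫sin(5x)² dx = 1·π/2 = π/2.
  u² cross terms: 2·(-5)·(4)·∫cos(3x)·sin(3x) dx = -40·(0) = 0;  2·(-5)·(1)·∫cos(3x)·sin(5x) dx = -10·(0) = 0;  2·(4)·(1)·∫sin(3x)·sin(5x) dx = 8·(0) = 0.
  So ∫_0^π u² dx = 25*π/2 + 8*π + π/2 + 0 + 0 + 0 = 21*π.
  (u')² squared terms: (5)²·∫cos(5x)² dx = 25·π/2 = 25*π/2;  (12)²·∫cos(3x)² dx = 144·π/2 = 72*π;  (15)²·∫sin(3x)² dx = 225·π/2 = 225*π/2.
  (u')² cross terms: 2·(5)·(12)·∫cos(5x)·cos(3x) dx = 120·(0) = 0;  2·(5)·(15)·∫cos(5x)·sin(3x) dx = 150·(0) = 0;  2·(12)·(15)·∫cos(3x)·sin(3x) dx = 360·(0) = 0.
  So ∫_0^π (u')² dx = 25*π/2 + 72*π + 225*π/2 + 0 + 0 + 0 = 197*π.
||u||_{H^1}^2 = (21*π) + (197*π) = 218*π.


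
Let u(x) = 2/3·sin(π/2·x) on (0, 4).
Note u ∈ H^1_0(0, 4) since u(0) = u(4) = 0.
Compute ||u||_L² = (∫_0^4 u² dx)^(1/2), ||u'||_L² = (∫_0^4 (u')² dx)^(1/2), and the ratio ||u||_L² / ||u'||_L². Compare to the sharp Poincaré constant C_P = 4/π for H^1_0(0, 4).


||u||_L² / ||u'||_L² = 2/π < C_P = 4/π.

u(x) = 2/3·sin(π/2·x), so u'(x) = π*cos(π*x/2)/3.
Writing u(x) = A·sin(kπx/L) with A = 2/3 and k = 2, use ∫_0^L sin²(kπx/L) dx = L/2 and ∫_0^L cos²(kπx/L) dx = L/2.
u² = 4/9·sin²(π/2·x) and (u')² = π^2/9·cos²(π/2·x), and each of sin², cos² integrates to L/2 = 2 over (0, 4).
∫_0^4 u² dx = 8/9, so ||u||_L² = 2*sqrt(2)/3.
∫_0^4 (u')² dx = 2*π^2/9, so ||u'||_L² = sqrt(2)*π/3.
Ratio ||u||_L² / ||u'||_L² = 2/π.
Sharp Poincaré constant on H^1_0(0, 4) is C_P = L/π = 4/π, achieved by sin(π/4·x).
This is the k = 2 harmonic; the ratio L/(kπ) is strictly less than C_P = L/π, consistent with the sharp inequality ||u||_L² ≤ C_P ||u'||_L².


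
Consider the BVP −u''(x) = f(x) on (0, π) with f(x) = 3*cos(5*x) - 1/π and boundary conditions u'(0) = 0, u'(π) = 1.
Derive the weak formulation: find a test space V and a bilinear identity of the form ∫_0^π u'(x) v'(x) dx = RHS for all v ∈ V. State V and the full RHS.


V = H^1(0, π) (v unrestricted at boundary; u is determined up to an additive constant); weak form: ∫_0^π u'v' dx = ∫_0^π (3*cos(5*x) - 1/π) v dx + v(π) for all v ∈ V.

Multiply both sides by a test function v and integrate from 0 to π:
  ∫_0^π −u''(x) v(x) dx = ∫_0^π f(x) v(x) dx.
Integrate the LHS by parts once:
  ∫_0^π −u'' v dx = −[u'(x) v(x)]_0^π + ∫_0^π u'(x) v'(x) dx.
Thus ∫_0^π u'(x) v'(x) dx = ∫_0^π f(x) v(x) dx + [u'(x) v(x)]_0^π.
Choose V so that boundary terms are either known or forced to vanish.
u has inhomogeneous Neumann u'(0) = 0, u'(π) = 1. [u' v]_0^π = (1)·v(π) − (0)·v(0) = v(π). Take V = H^1(0, π); boundary term becomes part of RHS.
Weak formulation: find u (satisfying any essential BC) such that ∫_0^π u'(x) v'(x) dx = ∫_0^π f v dx + v(π) for all v ∈ V (Neumann data are natural BCs: they enter the RHS as boundary terms).
Substituting f(x) = 3*cos(5*x) - 1/π, the right-hand side is ∫_0^π (3*cos(5*x) - 1/π) v dx + v(π).
Compatibility check (pure Neumann): taking v ≡ 1 ∈ V gives 0 = ∫_0^π f dx + (1) − (0), i.e. ∫_0^π f dx must equal u'(0) − u'(π) = -1. Indeed ∫_0^π (3*cos(5*x) - 1/π) dx = -1, so the data are compatible. The solution is then unique only up to an additive constant (fix it e.g. by requiring ∫_0^π u dx = 0).


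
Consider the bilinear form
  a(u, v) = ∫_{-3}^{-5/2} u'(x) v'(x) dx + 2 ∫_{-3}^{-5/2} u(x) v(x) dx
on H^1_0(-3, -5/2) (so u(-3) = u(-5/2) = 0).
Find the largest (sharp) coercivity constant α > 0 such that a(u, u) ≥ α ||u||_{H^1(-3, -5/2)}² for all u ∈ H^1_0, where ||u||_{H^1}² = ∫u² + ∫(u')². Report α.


α = 1

Coercivity of a(·,·) on H^1_0(-3, -5/2) means a(u, u) ≥ α ||u||_{H^1}² for every u ∈ H^1_0.
The interval has length L = 1/2, and Poincaré/coercivity depend only on L. Here a(u, u) = ∫(u')² + (2)·∫u².
Here c = 2 ≥ 1, so a(u,u) = ∫(u')² + c∫u² ≥ ∫(u')² + ∫u² = ||u||_{H^1}², i.e. α = 1 works. No larger α is possible: a(u,u) ≥ α||u||_{H^1}² means (1−α)∫(u')² ≥ (α−c)∫u², and for the modes u_n = sin(nπ(x−x₀)/L) (x₀ the left endpoint) one has ∫u_n²/∫(u_n')² = (L/(nπ))² → 0, so a(u_n,u_n)/||u_n||_{H^1}² → 1. Hence the optimal constant is α = 1.
Therefore α = 1.


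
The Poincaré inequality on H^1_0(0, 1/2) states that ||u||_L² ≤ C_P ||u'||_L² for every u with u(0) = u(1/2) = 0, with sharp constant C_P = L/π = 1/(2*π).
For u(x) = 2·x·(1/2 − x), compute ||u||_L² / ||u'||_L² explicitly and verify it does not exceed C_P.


||u||_L² / ||u'||_L² = sqrt(10)/20 < C_P = 1/(2*π).

u(x) = 2·x·(1/2 − x), so u'(x) = 1 - 4*x.
u(x) = 2·x·(1/2 − x) vanishes at x = 0 and x = 1/2, so u ∈ H^1_0(0, 1/2). Differentiate via the product rule and integrate the resulting polynomials term by term.
  ∫_0^1/2 u² dx = ∫_0^1/2 (4*x^4 - 4*x^3 + x^2) dx. Term by term:
    ∫_0^1/2 4*x^4 dx = 1/40;  ∫_0^1/2 -4*x^3 dx = -1/16;  ∫_0^1/2 x^2 dx = 1/24.
  Sum: 1/40 − 1/16 + 1/24 = 1/240.
  ∫_0^1/2 (u')² dx = ∫_0^1/2 (16*x^2 - 8*x + 1) dx. Term by term:
    ∫_0^1/2 16*x^2 dx = 2/3;  ∫_0^1/2 -8*x dx = -1;  ∫_0^1/2 1 dx = 1/2.
  Sum: 2/3 − 1 + 1/2 = 1/6.
∫_0^1/2 u² dx = 1/240, so ||u||_L² = sqrt(15)/60.
∫_0^1/2 (u')² dx = 1/6, so ||u'||_L² = sqrt(6)/6.
Ratio ||u||_L² / ||u'||_L² = sqrt(10)/20.
Sharp Poincaré constant on H^1_0(0, 1/2) is C_P = L/π = 1/(2*π), achieved by sin(2*π·x).
A polynomial bump cannot attain the sharp Poincaré constant (only the first sine eigenfunction does), so the ratio is strictly less than C_P, consistent with ||u||_L² ≤ C_P ||u'||_L².


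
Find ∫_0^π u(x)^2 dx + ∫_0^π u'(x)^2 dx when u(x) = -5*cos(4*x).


||u||_{H^1(0,π)}^2 = 425*π/2

u'(x) = 20*sin(4*x).
Expand u² and (u')² and integrate term by term on (0, π), using: for integers n ≥ 1, ∫_0^π sin²(nx) dx = ∫_0^π cos²(nx) dx = π/2; for n ≠ n', ∫_0^π sin(nx)sin(n'x) dx = ∫_0^π cos(nx)cos(n'x) dx = 0; and by product-to-sum, ∫_0^π sin(nx)cos(n'x) dx = ½∫_0^π [sin((n+n')x) + sin((n−n')x)] dx, which is 0 when n+n' is even and 2n/(n²−n'²) when n+n' is odd (it need not vanish on (0, π)).
  u² squared terms: (-5)²·∫cos(4x)² dx = 25·π/2 = 25*π/2.
  So ∫_0^π u² dx = 25*π/2.
  (u')² squared terms: (20)²·∫sin(4x)² dx = 400·π/2 = 200*π.
  So ∫_0^π (u')² dx = 200*π.
||u||_{H^1}^2 = (25*π/2) + (200*π) = 425*π/2.


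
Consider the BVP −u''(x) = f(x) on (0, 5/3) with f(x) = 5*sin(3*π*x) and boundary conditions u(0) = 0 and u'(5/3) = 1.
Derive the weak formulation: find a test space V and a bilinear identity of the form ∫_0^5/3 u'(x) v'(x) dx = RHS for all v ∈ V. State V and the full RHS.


V = {v ∈ H^1(0, 5/3) : v(0) = 0} (test functions vanish at x = 0 where u is specified); weak form: ∫_0^5/3 u'v' dx = ∫_0^5/3 (5*sin(3*π*x)) v dx + v(5/3) for all v ∈ V.

Multiply both sides by a test function v and integrate from 0 to 5/3:
  ∫_0^5/3 −u''(x) v(x) dx = ∫_0^5/3 f(x) v(x) dx.
Integrate the LHS by parts once:
  ∫_0^5/3 −u'' v dx = −[u'(x) v(x)]_0^5/3 + ∫_0^5/3 u'(x) v'(x) dx.
Thus ∫_0^5/3 u'(x) v'(x) dx = ∫_0^5/3 f(x) v(x) dx + [u'(x) v(x)]_0^5/3.
Choose V so that boundary terms are either known or forced to vanish.
Mixed BC: u(0) = 0 (Dirichlet) and u'(5/3) = 1 (Neumann). Define V = {v ∈ H^1(0, 5/3) : v(0) = 0}. Then [u' v]_0^5/3 = u'(5/3)·v(5/3) − u'(0)·0 = v(5/3).
Weak formulation: find u (satisfying any essential BC) such that ∫_0^5/3 u'(x) v'(x) dx = ∫_0^5/3 f v dx + v(5/3) for all v ∈ V (Dirichlet at 0 absorbed into V; Neumann datum at x = 5/3 contributes the boundary term).
Substituting f(x) = 5*sin(3*π*x), the right-hand side is ∫_0^5/3 (5*sin(3*π*x)) v dx + v(5/3).


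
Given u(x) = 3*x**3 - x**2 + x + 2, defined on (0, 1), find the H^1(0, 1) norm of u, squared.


||u||_{H^1}^2 = 4771/210

The H^1 norm (squared) on an interval (0, L) is
  ||u||_{H^1}^2 = ∫_0^L u(x)^2 dx + ∫_0^L u'(x)^2 dx.
Compute u'(x) = 9*x**2 - 2*x + 1.
Then u(x)^2 = 9*x**6 - 6*x**5 + 7*x**4 + 10*x**3 - 3*x**2 + 4*x + 4 and u'(x)^2 = 81*x**4 - 36*x**3 + 22*x**2 - 4*x + 1.
Integrate each monomial from 0 to 1 using ∫_0^1 c·x^n dx = c·1^(n+1)/(n+1):
  ∫_0^1 u(x)^2 dx = ∫_0^1 (9*x^6 - 6*x^5 + 7*x^4 + 10*x^3 - 3*x^2 + 4*x + 4) dx. Term by term:
    ∫_0^1 9*x^6 dx = 9/7;  ∫_0^1 -6*x^5 dx = -1;  ∫_0^1 7*x^4 dx = 7/5;
    ∫_0^1 10*x^3 dx = 5/2;  ∫_0^1 -3*x^2 dx = -1;  ∫_0^1 4*x dx = 2;
    ∫_0^1 4 dx = 4.
  Sum: 9/7 − 1 + 7/5 + 5/2 − 1 + 2 + 4 = 643/70.
  ∫_0^1 u'(x)^2 dx = ∫_0^1 (81*x^4 - 36*x^3 + 22*x^2 - 4*x + 1) dx. Term by term:
    ∫_0^1 81*x^4 dx = 81/5;  ∫_0^1 -36*x^3 dx = -9;  ∫_0^1 22*x^2 dx = 22/3;
    ∫_0^1 -4*x dx = -2;  ∫_0^1 1 dx = 1.
  Sum: 81/5 − 9 + 22/3 − 2 + 1 = 203/15.
Adding: ||u||_{H^1}^2 = 643/70 + 203/15 = 4771/210.


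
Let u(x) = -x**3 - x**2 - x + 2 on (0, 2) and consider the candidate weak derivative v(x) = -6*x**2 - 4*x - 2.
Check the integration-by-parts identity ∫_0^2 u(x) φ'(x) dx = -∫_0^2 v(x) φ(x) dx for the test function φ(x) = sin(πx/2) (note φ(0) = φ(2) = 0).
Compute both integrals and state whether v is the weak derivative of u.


LHS = -96/π^3 + 36/π, RHS = -192/π^3 + 72/π. No, v is not the weak derivative of u.

u(x) = -x**3 - x**2 - x + 2, classical derivative u'(x) = -3*x**2 - 2*x - 1.
φ(x) = sin(πx/2), so φ'(x) = π*cos(π*x/2)/2.
Note φ(0) = φ(2) = 0, so the boundary term u·φ vanishes.
LHS = ∫_0^2 u(x) φ'(x) dx = ∫_0^2 (-π*x^3*cos(π*x/2)/2 - π*x^2*cos(π*x/2)/2 - π*x*cos(π*x/2)/2 + π*cos(π*x/2)) dx. Term by term:
  ∫_0^2 π*cos(π*x/2) dx = 0;  ∫_0^2 -π*x*cos(π*x/2)/2 dx = 4/π;  ∫_0^2 -π*x^2*cos(π*x/2)/2 dx = 8/π;
  ∫_0^2 -π*x^3*cos(π*x/2)/2 dx = -96/π^3 + 24/π.
Sum: 0 + 4/π + 8/π + -96/π^3 + 24/π = -96/π^3 + 36/π.
So LHS = -96/π^3 + 36/π.
∫_0^2 v(x) φ(x) dx = ∫_0^2 (-6*x^2*sin(π*x/2) - 4*x*sin(π*x/2) - 2*sin(π*x/2)) dx. Term by term:
  ∫_0^2 -2*sin(π*x/2) dx = -8/π;  ∫_0^2 -6*x^2*sin(π*x/2) dx = -48/π + 192/π^3;  ∫_0^2 -4*x*sin(π*x/2) dx = -16/π.
Sum: -8/π + -48/π + 192/π^3 − 16/π = -72/π + 192/π^3.
So RHS = -∫_0^2 v(x) φ(x) dx = -192/π^3 + 72/π.
LHS − RHS = -36/π + 96/π^3 ≠ 0, so the identity fails.
(For a valid weak derivative the identity must hold for EVERY test function, in particular this one. The failure shows v is NOT the weak derivative of u.)
Correct weak derivative would be u'(x) = -3*x**2 - 2*x - 1.


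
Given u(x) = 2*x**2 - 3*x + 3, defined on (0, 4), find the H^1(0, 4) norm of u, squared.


||u||_{H^1}^2 = 8648/15

The H^1 norm (squared) on an interval (0, L) is
  ||u||_{H^1}^2 = ∫_0^L u(x)^2 dx + ∫_0^L u'(x)^2 dx.
Compute u'(x) = 4*x - 3.
Then u(x)^2 = 4*x**4 - 12*x**3 + 21*x**2 - 18*x + 9 and u'(x)^2 = 16*x**2 - 24*x + 9.
Integrate each monomial from 0 to 4 using ∫_0^4 c·x^n dx = c·4^(n+1)/(n+1):
  ∫_0^4 u(x)^2 dx = ∫_0^4 (4*x^4 - 12*x^3 + 21*x^2 - 18*x + 9) dx. Term by term:
    ∫_0^4 4*x^4 dx = 4096/5;  ∫_0^4 -12*x^3 dx = -768;  ∫_0^4 21*x^2 dx = 448;
    ∫_0^4 -18*x dx = -144;  ∫_0^4 9 dx = 36.
  Sum: 4096/5 − 768 + 448 − 144 + 36 = 1956/5.
  ∫_0^4 u'(x)^2 dx = ∫_0^4 (16*x^2 - 24*x + 9) dx. Term by term:
    ∫_0^4 16*x^2 dx = 1024/3;  ∫_0^4 -24*x dx = -192;  ∫_0^4 9 dx = 36.
  Sum: 1024/3 − 192 + 36 = 556/3.
Adding: ||u||_{H^1}^2 = 1956/5 + 556/3 = 8648/15.


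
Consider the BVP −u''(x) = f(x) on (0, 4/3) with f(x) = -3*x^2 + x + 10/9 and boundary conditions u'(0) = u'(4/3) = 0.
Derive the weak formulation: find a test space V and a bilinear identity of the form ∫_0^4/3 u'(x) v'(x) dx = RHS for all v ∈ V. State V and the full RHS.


V = H^1(0, 4/3) (no boundary constraint on v; u is determined up to an additive constant); weak form: ∫_0^4/3 u'v' dx = ∫_0^4/3 (-3*x^2 + x + 10/9) v dx for all v ∈ V.

Multiply both sides by a test function v and integrate from 0 to 4/3:
  ∫_0^4/3 −u''(x) v(x) dx = ∫_0^4/3 f(x) v(x) dx.
Integrate the LHS by parts once:
  ∫_0^4/3 −u'' v dx = −[u'(x) v(x)]_0^4/3 + ∫_0^4/3 u'(x) v'(x) dx.
Thus ∫_0^4/3 u'(x) v'(x) dx = ∫_0^4/3 f(x) v(x) dx + [u'(x) v(x)]_0^4/3.
Choose V so that boundary terms are either known or forced to vanish.
u has homogeneous Neumann: u'(0) = u'(4/3) = 0. So [u' v]_0^4/3 = 0·v(4/3) − 0·v(0) = 0 for any v; take V = H^1(0, 4/3).
Weak formulation: find u (satisfying any essential BC) such that ∫_0^4/3 u'(x) v'(x) dx = ∫_0^4/3 f v dx for all v ∈ V (homogeneous Neumann, so boundary terms vanish).
Substituting f(x) = -3*x^2 + x + 10/9, the right-hand side is ∫_0^4/3 (-3*x^2 + x + 10/9) v dx.
Compatibility check (pure Neumann): taking v ≡ 1 ∈ V gives 0 = ∫_0^4/3 f dx + (0) − (0), i.e. ∫_0^4/3 f dx must equal u'(0) − u'(4/3) = 0. Indeed ∫_0^4/3 (-3*x^2 + x + 10/9) dx = 0, so the data are compatible. The solution is then unique only up to an additive constant (fix it e.g. by requiring ∫_0^4/3 u dx = 0).


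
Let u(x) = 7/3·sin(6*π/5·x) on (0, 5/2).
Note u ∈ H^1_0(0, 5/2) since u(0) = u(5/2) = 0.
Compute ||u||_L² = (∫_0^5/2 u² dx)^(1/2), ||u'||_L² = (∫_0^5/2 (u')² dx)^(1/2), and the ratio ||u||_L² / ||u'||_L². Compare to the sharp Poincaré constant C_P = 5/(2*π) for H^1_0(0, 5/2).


||u||_L² / ||u'||_L² = 5/(6*π) < C_P = 5/(2*π).

u(x) = 7/3·sin(6*π/5·x), so u'(x) = 14*π*cos(6*π*x/5)/5.
Writing u(x) = A·sin(kπx/L) with A = 7/3 and k = 3, use ∫_0^L sin²(kπx/L) dx = L/2 and ∫_0^L cos²(kπx/L) dx = L/2.
u² = 49/9·sin²(6*π/5·x) and (u')² = 196*π^2/25·cos²(6*π/5·x), and each of sin², cos² integrates to L/2 = 5/4 over (0, 5/2).
∫_0^5/2 u² dx = 245/36, so ||u||_L² = 7*sqrt(5)/6.
∫_0^5/2 (u')² dx = 49*π^2/5, so ||u'||_L² = 7*sqrt(5)*π/5.
Ratio ||u||_L² / ||u'||_L² = 5/(6*π).
Sharp Poincaré constant on H^1_0(0, 5/2) is C_P = L/π = 5/(2*π), achieved by sin(2*π/5·x).
This is the k = 3 harmonic; the ratio L/(kπ) is strictly less than C_P = L/π, consistent with the sharp inequality ||u||_L² ≤ C_P ||u'||_L².


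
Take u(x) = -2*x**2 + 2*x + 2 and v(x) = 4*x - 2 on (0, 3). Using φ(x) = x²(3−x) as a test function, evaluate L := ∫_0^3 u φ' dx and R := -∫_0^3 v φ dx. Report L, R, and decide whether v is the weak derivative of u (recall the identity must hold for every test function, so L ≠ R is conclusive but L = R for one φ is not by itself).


LHS = 351/10, RHS = -351/10. No, v is not the weak derivative of u.

u(x) = -2*x**2 + 2*x + 2, classical derivative u'(x) = 2 - 4*x.
φ(x) = x²(3−x), so φ'(x) = 3*x*(2 - x).
Note φ(0) = φ(3) = 0, so the boundary term u·φ vanishes.
LHS = ∫_0^3 u(x) φ'(x) dx = ∫_0^3 (6*x^4 - 18*x^3 + 6*x^2 + 12*x) dx. Term by term:
  ∫_0^3 6*x^4 dx = 1458/5;  ∫_0^3 -18*x^3 dx = -729/2;  ∫_0^3 6*x^2 dx = 54;
  ∫_0^3 12*x dx = 54.
Sum: 1458/5 − 729/2 + 54 + 54 = 351/10.
So LHS = 351/10.
∫_0^3 v(x) φ(x) dx = ∫_0^3 (-4*x^4 + 14*x^3 - 6*x^2) dx. Term by term:
  ∫_0^3 -4*x^4 dx = -972/5;  ∫_0^3 14*x^3 dx = 567/2;  ∫_0^3 -6*x^2 dx = -54.
Sum: -972/5 + 567/2 − 54 = 351/10.
So RHS = -∫_0^3 v(x) φ(x) dx = -351/10.
LHS − RHS = 351/5 ≠ 0, so the identity fails.
(For a valid weak derivative the identity must hold for EVERY test function, in particular this one. The failure shows v is NOT the weak derivative of u.)
Correct weak derivative would be u'(x) = 2 - 4*x.


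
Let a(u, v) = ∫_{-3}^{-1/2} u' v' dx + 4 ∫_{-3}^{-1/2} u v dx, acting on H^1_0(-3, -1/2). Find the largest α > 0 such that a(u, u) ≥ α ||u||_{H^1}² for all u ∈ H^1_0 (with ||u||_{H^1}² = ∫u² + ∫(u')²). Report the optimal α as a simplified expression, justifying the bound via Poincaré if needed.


α = 1

Coercivity of a(·,·) on H^1_0(-3, -1/2) means a(u, u) ≥ α ||u||_{H^1}² for every u ∈ H^1_0.
The interval has length L = 5/2, and Poincaré/coercivity depend only on L. Here a(u, u) = ∫(u')² + (4)·∫u².
Here c = 4 ≥ 1, so a(u,u) = ∫(u')² + c∫u² ≥ ∫(u')² + ∫u² = ||u||_{H^1}², i.e. α = 1 works. No larger α is possible: a(u,u) ≥ α||u||_{H^1}² means (1−α)∫(u')² ≥ (α−c)∫u², and for the modes u_n = sin(nπ(x−x₀)/L) (x₀ the left endpoint) one has ∫u_n²/∫(u_n')² = (L/(nπ))² → 0, so a(u_n,u_n)/||u_n||_{H^1}² → 1. Hence the optimal constant is α = 1.
Therefore α = 1.


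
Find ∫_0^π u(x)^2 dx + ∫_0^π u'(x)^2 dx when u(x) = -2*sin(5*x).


||u||_{H^1(0,π)}^2 = 52*π

u'(x) = -10*cos(5*x).
Expand u² and (u')² and integrate term by term on (0, π), using: for integers n ≥ 1, ∫_0^π sin²(nx) dx = ∫_0^π cos²(nx) dx = π/2; for n ≠ n', ∫_0^π sin(nx)sin(n'x) dx = ∫_0^π cos(nx)cos(n'x) dx = 0; and by product-to-sum, ∫_0^π sin(nx)cos(n'x) dx = ½∫_0^π [sin((n+n')x) + sin((n−n')x)] dx, which is 0 when n+n' is even and 2n/(n²−n'²) when n+n' is odd (it need not vanish on (0, π)).
  u² squared terms: (-2)²·∫sin(5x)² dx = 4·π/2 = 2*π.
  So ∫_0^π u² dx = 2*π.
  (u')² squared terms: (-10)²·∫cos(5x)² dx = 100·π/2 = 50*π.
  So ∫_0^π (u')² dx = 50*π.
||u||_{H^1}^2 = (2*π) + (50*π) = 52*π.


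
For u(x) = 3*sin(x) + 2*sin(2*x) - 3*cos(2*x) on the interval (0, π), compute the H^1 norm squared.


||u||_{H^1(0,π)}^2 = 60 + 83*π/2

u'(x) = 6*sin(2*x) + 3*cos(x) + 4*cos(2*x).
Expand u² and (u')² and integrate term by term on (0, π), using: for integers n ≥ 1, ∫_0^π sin²(nx) dx = ∫_0^π cos²(nx) dx = π/2; for n ≠ n', ∫_0^π sin(nx)sin(n'x) dx = ∫_0^π cos(nx)cos(n'x) dx = 0; and by product-to-sum, ∫_0^π sin(nx)cos(n'x) dx = ½∫_0^π [sin((n+n')x) + sin((n−n')x)] dx, which is 0 when n+n' is even and 2n/(n²−n'²) when n+n' is odd (it need not vanish on (0, π)).
  u² squared terms: (-3)²·∫cos(2x)² dx = 9·π/2 = 9*π/2;  (2)²·∫sin(2x)² dx = 4·π/2 = 2*π;  (3)²·∫sin(x)² dx = 9·π/2 = 9*π/2.
  u² cross terms: 2·(-3)·(2)·∫cos(2x)·sin(2x) dx = -12·(0) = 0;  2·(-3)·(3)·∫cos(2x)·sin(x) dx = -18·(-2/3) = 12;  2·(2)·(3)·∫sin(2x)·sin(x) dx = 12·(0) = 0.
  So ∫_0^π u² dx = 9*π/2 + 2*π + 9*π/2 + 0 + 12 + 0 = 12 + 11*π.
  (u')² squared terms: (3)²·∫cos(x)² dx = 9·π/2 = 9*π/2;  (4)²·∫cos(2x)² dx = 16·π/2 = 8*π;  (6)²·∫sin(2x)² dx = 36·π/2 = 18*π.
  (u')² cross terms: 2·(3)·(4)·∫cos(x)·cos(2x) dx = 24·(0) = 0;  2·(3)·(6)·∫cos(x)·sin(2x) dx = 36·(4/3) = 48;  2·(4)·(6)·∫cos(2x)·sin(2x) dx = 48·(0) = 0.
  So ∫_0^π (u')² dx = 9*π/2 + 8*π + 18*π + 0 + 48 + 0 = 48 + 61*π/2.
||u||_{H^1}^2 = (12 + 11*π) + (48 + 61*π/2) = 60 + 83*π/2.


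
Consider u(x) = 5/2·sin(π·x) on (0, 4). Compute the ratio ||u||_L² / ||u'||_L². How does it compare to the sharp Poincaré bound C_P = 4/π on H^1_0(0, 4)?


||u||_L² / ||u'||_L² = 1/π < C_P = 4/π.

u(x) = 5/2·sin(π·x), so u'(x) = 5*π*cos(π*x)/2.
Writing u(x) = A·sin(kπx/L) with A = 5/2 and k = 4, use ∫_0^L sin²(kπx/L) dx = L/2 and ∫_0^L cos²(kπx/L) dx = L/2.
u² = 25/4·sin²(π·x) and (u')² = 25*π^2/4·cos²(π·x), and each of sin², cos² integrates to L/2 = 2 over (0, 4).
∫_0^4 u² dx = 25/2, so ||u||_L² = 5*sqrt(2)/2.
∫_0^4 (u')² dx = 25*π^2/2, so ||u'||_L² = 5*sqrt(2)*π/2.
Ratio ||u||_L² / ||u'||_L² = 1/π.
Sharp Poincaré constant on H^1_0(0, 4) is C_P = L/π = 4/π, achieved by sin(π/4·x).
This is the k = 4 harmonic; the ratio L/(kπ) is strictly less than C_P = L/π, consistent with the sharp inequality ||u||_L² ≤ C_P ||u'||_L².


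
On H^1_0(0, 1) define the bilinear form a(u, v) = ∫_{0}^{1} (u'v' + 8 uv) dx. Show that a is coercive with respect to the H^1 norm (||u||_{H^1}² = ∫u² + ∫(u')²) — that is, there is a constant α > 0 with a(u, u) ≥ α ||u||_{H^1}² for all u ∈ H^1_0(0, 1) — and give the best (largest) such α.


α = 1

Coercivity of a(·,·) on H^1_0(0, 1) means a(u, u) ≥ α ||u||_{H^1}² for every u ∈ H^1_0.
The interval has length L = 1, and Poincaré/coercivity depend only on L. Here a(u, u) = ∫(u')² + (8)·∫u².
Here c = 8 ≥ 1, so a(u,u) = ∫(u')² + c∫u² ≥ ∫(u')² + ∫u² = ||u||_{H^1}², i.e. α = 1 works. No larger α is possible: a(u,u) ≥ α||u||_{H^1}² means (1−α)∫(u')² ≥ (α−c)∫u², and for the modes u_n = sin(nπ(x−x₀)/L) (x₀ the left endpoint) one has ∫u_n²/∫(u_n')² = (L/(nπ))² → 0, so a(u_n,u_n)/||u_n||_{H^1}² → 1. Hence the optimal constant is α = 1.
Therefore α = 1.


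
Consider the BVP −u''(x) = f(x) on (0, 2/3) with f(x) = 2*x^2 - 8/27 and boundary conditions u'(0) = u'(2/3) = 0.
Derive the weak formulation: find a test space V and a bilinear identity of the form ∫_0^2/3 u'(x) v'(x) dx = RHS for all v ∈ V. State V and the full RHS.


V = H^1(0, 2/3) (no boundary constraint on v; u is determined up to an additive constant); weak form: ∫_0^2/3 u'v' dx = ∫_0^2/3 (2*x^2 - 8/27) v dx for all v ∈ V.

Multiply both sides by a test function v and integrate from 0 to 2/3:
  ∫_0^2/3 −u''(x) v(x) dx = ∫_0^2/3 f(x) v(x) dx.
Integrate the LHS by parts once:
  ∫_0^2/3 −u'' v dx = −[u'(x) v(x)]_0^2/3 + ∫_0^2/3 u'(x) v'(x) dx.
Thus ∫_0^2/3 u'(x) v'(x) dx = ∫_0^2/3 f(x) v(x) dx + [u'(x) v(x)]_0^2/3.
Choose V so that boundary terms are either known or forced to vanish.
u has homogeneous Neumann: u'(0) = u'(2/3) = 0. So [u' v]_0^2/3 = 0·v(2/3) − 0·v(0) = 0 for any v; take V = H^1(0, 2/3).
Weak formulation: find u (satisfying any essential BC) such that ∫_0^2/3 u'(x) v'(x) dx = ∫_0^2/3 f v dx for all v ∈ V (homogeneous Neumann, so boundary terms vanish).
Substituting f(x) = 2*x^2 - 8/27, the right-hand side is ∫_0^2/3 (2*x^2 - 8/27) v dx.
Compatibility check (pure Neumann): taking v ≡ 1 ∈ V gives 0 = ∫_0^2/3 f dx + (0) − (0), i.e. ∫_0^2/3 f dx must equal u'(0) − u'(2/3) = 0. Indeed ∫_0^2/3 (2*x^2 - 8/27) dx = 0, so the data are compatible. The solution is then unique only up to an additive constant (fix it e.g. by requiring ∫_0^2/3 u dx = 0).


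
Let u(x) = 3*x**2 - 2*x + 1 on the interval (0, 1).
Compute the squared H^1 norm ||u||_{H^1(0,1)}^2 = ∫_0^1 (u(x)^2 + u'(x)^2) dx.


||u||_{H^1}^2 = 77/15

The H^1 norm (squared) on an interval (0, L) is
  ||u||_{H^1}^2 = ∫_0^L u(x)^2 dx + ∫_0^L u'(x)^2 dx.
Compute u'(x) = 6*x - 2.
Then u(x)^2 = 9*x**4 - 12*x**3 + 10*x**2 - 4*x + 1 and u'(x)^2 = 36*x**2 - 24*x + 4.
Integrate each monomial from 0 to 1 using ∫_0^1 c·x^n dx = c·1^(n+1)/(n+1):
  ∫_0^1 u(x)^2 dx = ∫_0^1 (9*x^4 - 12*x^3 + 10*x^2 - 4*x + 1) dx. Term by term:
    ∫_0^1 9*x^4 dx = 9/5;  ∫_0^1 -12*x^3 dx = -3;  ∫_0^1 10*x^2 dx = 10/3;
    ∫_0^1 -4*x dx = -2;  ∫_0^1 1 dx = 1.
  Sum: 9/5 − 3 + 10/3 − 2 + 1 = 17/15.
  ∫_0^1 u'(x)^2 dx = ∫_0^1 (36*x^2 - 24*x + 4) dx. Term by term:
    ∫_0^1 36*x^2 dx = 12;  ∫_0^1 -24*x dx = -12;  ∫_0^1 4 dx = 4.
  Sum: 12 − 12 + 4 = 4.
Adding: ||u||_{H^1}^2 = 17/15 + 4 = 77/15.


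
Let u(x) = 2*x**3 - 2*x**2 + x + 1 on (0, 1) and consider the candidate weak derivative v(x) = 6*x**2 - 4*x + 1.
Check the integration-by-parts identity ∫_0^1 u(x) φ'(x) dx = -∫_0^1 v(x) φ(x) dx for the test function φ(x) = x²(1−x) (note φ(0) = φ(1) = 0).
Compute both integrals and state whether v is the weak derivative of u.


LHS = -1/12, RHS = -1/12. Yes, v = u' weakly.

u(x) = 2*x**3 - 2*x**2 + x + 1, classical derivative u'(x) = 6*x**2 - 4*x + 1.
φ(x) = x²(1−x), so φ'(x) = x*(2 - 3*x).
Note φ(0) = φ(1) = 0, so the boundary term u·φ vanishes.
LHS = ∫_0^1 u(x) φ'(x) dx = ∫_0^1 (-6*x^5 + 10*x^4 - 7*x^3 - x^2 + 2*x) dx. Term by term:
  ∫_0^1 -6*x^5 dx = -1;  ∫_0^1 10*x^4 dx = 2;  ∫_0^1 -7*x^3 dx = -7/4;
  ∫_0^1 -x^2 dx = -1/3;  ∫_0^1 2*x dx = 1.
Sum: -1 + 2 − 7/4 − 1/3 + 1 = -1/12.
So LHS = -1/12.
∫_0^1 v(x) φ(x) dx = ∫_0^1 (-6*x^5 + 10*x^4 - 5*x^3 + x^2) dx. Term by term:
  ∫_0^1 -6*x^5 dx = -1;  ∫_0^1 10*x^4 dx = 2;  ∫_0^1 -5*x^3 dx = -5/4;
  ∫_0^1 x^2 dx = 1/3.
Sum: -1 + 2 − 5/4 + 1/3 = 1/12.
So RHS = -∫_0^1 v(x) φ(x) dx = -1/12.
LHS = RHS, so the identity holds for this test φ.
Moreover u is smooth here and v(x) = u'(x) = 6*x**2 - 4*x + 1 pointwise, so the identity holds for every test function. Hence v is the weak derivative of u.


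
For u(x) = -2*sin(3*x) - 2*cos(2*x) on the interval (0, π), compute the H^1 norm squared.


||u||_{H^1(0,π)}^2 = 48 + 30*π

u'(x) = 4*sin(2*x) - 6*cos(3*x).
Expand u² and (u')² and integrate term by term on (0, π), using: for integers n ≥ 1, ∫_0^π sin²(nx) dx = ∫_0^π cos²(nx) dx = π/2; for n ≠ n', ∫_0^π sin(nx)sin(n'x) dx = ∫_0^π cos(nx)cos(n'x) dx = 0; and by product-to-sum, ∫_0^π sin(nx)cos(n'x) dx = ½∫_0^π [sin((n+n')x) + sin((n−n')x)] dx, which is 0 when n+n' is even and 2n/(n²−n'²) when n+n' is odd (it need not vanish on (0, π)).
  u² squared terms: (-2)²·∫cos(2x)² dx = 4·π/2 = 2*π;  (-2)²·∫sin(3x)² dx = 4·π/2 = 2*π.
  u² cross terms: 2·(-2)·(-2)·∫cos(2x)·sin(3x) dx = 8·(6/5) = 48/5.
  So ∫_0^π u² dx = 2*π + 2*π + 48/5 = 48/5 + 4*π.
  (u')² squared terms: (-6)²·∫cos(3x)² dx = 36·π/2 = 18*π;  (4)²·∫sin(2x)² dx = 16·π/2 = 8*π.
  (u')² cross terms: 2·(-6)·(4)·∫cos(3x)·sin(2x) dx = -48·(-4/5) = 192/5.
  So ∫_0^π (u')² dx = 18*π + 8*π + 192/5 = 192/5 + 26*π.
||u||_{H^1}^2 = (48/5 + 4*π) + (192/5 + 26*π) = 48 + 30*π.


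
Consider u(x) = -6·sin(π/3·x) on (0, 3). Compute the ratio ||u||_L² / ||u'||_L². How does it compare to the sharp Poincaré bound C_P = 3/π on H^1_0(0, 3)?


||u||_L² / ||u'||_L² = 3/π = C_P.

u(x) = -6·sin(π/3·x), so u'(x) = -2*π*cos(π*x/3).
Writing u(x) = A·sin(kπx/L) with A = -6 and k = 1, use ∫_0^L sin²(kπx/L) dx = L/2 and ∫_0^L cos²(kπx/L) dx = L/2.
u² = 36·sin²(π/3·x) and (u')² = 4*π^2·cos²(π/3·x), and each of sin², cos² integrates to L/2 = 3/2 over (0, 3).
∫_0^3 u² dx = 54, so ||u||_L² = 3*sqrt(6).
∫_0^3 (u')² dx = 6*π^2, so ||u'||_L² = sqrt(6)*π.
Ratio ||u||_L² / ||u'||_L² = 3/π.
Sharp Poincaré constant on H^1_0(0, 3) is C_P = L/π = 3/π, achieved by sin(π/3·x).
This is the k = 1 eigenfunction (up to amplitude), so the ratio equals the sharp Poincaré constant exactly.


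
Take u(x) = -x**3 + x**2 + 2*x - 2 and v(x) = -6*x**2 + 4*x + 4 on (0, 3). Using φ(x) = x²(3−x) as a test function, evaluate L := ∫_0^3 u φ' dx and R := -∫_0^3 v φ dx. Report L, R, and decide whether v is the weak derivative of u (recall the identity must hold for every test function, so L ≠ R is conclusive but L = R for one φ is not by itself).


LHS = 351/10, RHS = 351/5. No, v is not the weak derivative of u.

u(x) = -x**3 + x**2 + 2*x - 2, classical derivative u'(x) = -3*x**2 + 2*x + 2.
φ(x) = x²(3−x), so φ'(x) = 3*x*(2 - x).
Note φ(0) = φ(3) = 0, so the boundary term u·φ vanishes.
LHS = ∫_0^3 u(x) φ'(x) dx = ∫_0^3 (3*x^5 - 9*x^4 + 18*x^2 - 12*x) dx. Term by term:
  ∫_0^3 3*x^5 dx = 729/2;  ∫_0^3 -9*x^4 dx = -2187/5;  ∫_0^3 18*x^2 dx = 162;
  ∫_0^3 -12*x dx = -54.
Sum: 729/2 − 2187/5 + 162 − 54 = 351/10.
So LHS = 351/10.
∫_0^3 v(x) φ(x) dx = ∫_0^3 (6*x^5 - 22*x^4 + 8*x^3 + 12*x^2) dx. Term by term:
  ∫_0^3 6*x^5 dx = 729;  ∫_0^3 -22*x^4 dx = -5346/5;  ∫_0^3 8*x^3 dx = 162;
  ∫_0^3 12*x^2 dx = 108.
Sum: 729 − 5346/5 + 162 + 108 = -351/5.
So RHS = -∫_0^3 v(x) φ(x) dx = 351/5.
LHS − RHS = -351/10 ≠ 0, so the identity fails.
(For a valid weak derivative the identity must hold for EVERY test function, in particular this one. The failure shows v is NOT the weak derivative of u.)
Correct weak derivative would be u'(x) = -3*x**2 + 2*x + 2.


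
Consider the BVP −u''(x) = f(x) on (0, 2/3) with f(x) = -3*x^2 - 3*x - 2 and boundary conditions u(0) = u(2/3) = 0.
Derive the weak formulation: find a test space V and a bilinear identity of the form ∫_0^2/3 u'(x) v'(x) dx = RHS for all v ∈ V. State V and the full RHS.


V = H^1_0(0, 2/3) (so v(0) = v(2/3) = 0); weak form: ∫_0^2/3 u'v' dx = ∫_0^2/3 (-3*x^2 - 3*x - 2) v dx for all v ∈ V.

Multiply both sides by a test function v and integrate from 0 to 2/3:
  ∫_0^2/3 −u''(x) v(x) dx = ∫_0^2/3 f(x) v(x) dx.
Integrate the LHS by parts once:
  ∫_0^2/3 −u'' v dx = −[u'(x) v(x)]_0^2/3 + ∫_0^2/3 u'(x) v'(x) dx.
Thus ∫_0^2/3 u'(x) v'(x) dx = ∫_0^2/3 f(x) v(x) dx + [u'(x) v(x)]_0^2/3.
Choose V so that boundary terms are either known or forced to vanish.
u is Dirichlet: u(0) = u(2/3) = 0. Let V = H^1_0(0, 2/3); then v(0) = v(2/3) = 0, and [u' v]_0^2/3 = 0.
Weak formulation: find u (satisfying any essential BC) such that ∫_0^2/3 u'(x) v'(x) dx = ∫_0^2/3 f v dx for all v ∈ V.
Substituting f(x) = -3*x^2 - 3*x - 2, the right-hand side is ∫_0^2/3 (-3*x^2 - 3*x - 2) v dx.


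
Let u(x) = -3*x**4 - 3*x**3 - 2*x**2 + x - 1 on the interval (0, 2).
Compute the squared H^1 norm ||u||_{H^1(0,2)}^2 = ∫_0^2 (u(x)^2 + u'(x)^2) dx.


||u||_{H^1}^2 = 273824/35

The H^1 norm (squared) on an interval (0, L) is
  ||u||_{H^1}^2 = ∫_0^L u(x)^2 dx + ∫_0^L u'(x)^2 dx.
Compute u'(x) = -12*x**3 - 9*x**2 - 4*x + 1.
Then u(x)^2 = 9*x**8 + 18*x**7 + 21*x**6 + 6*x**5 + 4*x**4 + 2*x**3 + 5*x**2 - 2*x + 1 and u'(x)^2 = 144*x**6 + 216*x**5 + 177*x**4 + 48*x**3 - 2*x**2 - 8*x + 1.
Integrate each monomial from 0 to 2 using ∫_0^2 c·x^n dx = c·2^(n+1)/(n+1):
  ∫_0^2 u(x)^2 dx = ∫_0^2 (9*x^8 + 18*x^7 + 21*x^6 + 6*x^5 + 4*x^4 + 2*x^3 + 5*x^2 - 2*x + 1) dx. Term by term:
    ∫_0^2 9*x^8 dx = 512;  ∫_0^2 18*x^7 dx = 576;  ∫_0^2 21*x^6 dx = 384;
    ∫_0^2 6*x^5 dx = 64;  ∫_0^2 4*x^4 dx = 128/5;  ∫_0^2 2*x^3 dx = 8;
    ∫_0^2 5*x^2 dx = 40/3;  ∫_0^2 -2*x dx = -4;  ∫_0^2 1 dx = 2.
  Sum: 512 + 576 + 384 + 64 + 128/5 + 8 + 40/3 − 4 + 2 = 23714/15.
  ∫_0^2 u'(x)^2 dx = ∫_0^2 (144*x^6 + 216*x^5 + 177*x^4 + 48*x^3 - 2*x^2 - 8*x + 1) dx. Term by term:
    ∫_0^2 144*x^6 dx = 18432/7;  ∫_0^2 216*x^5 dx = 2304;  ∫_0^2 177*x^4 dx = 5664/5;
    ∫_0^2 48*x^3 dx = 192;  ∫_0^2 -2*x^2 dx = -16/3;  ∫_0^2 -8*x dx = -16;
    ∫_0^2 1 dx = 2.
  Sum: 18432/7 + 2304 + 5664/5 + 192 − 16/3 − 16 + 2 = 655474/105.
Adding: ||u||_{H^1}^2 = 23714/15 + 655474/105 = 273824/35.


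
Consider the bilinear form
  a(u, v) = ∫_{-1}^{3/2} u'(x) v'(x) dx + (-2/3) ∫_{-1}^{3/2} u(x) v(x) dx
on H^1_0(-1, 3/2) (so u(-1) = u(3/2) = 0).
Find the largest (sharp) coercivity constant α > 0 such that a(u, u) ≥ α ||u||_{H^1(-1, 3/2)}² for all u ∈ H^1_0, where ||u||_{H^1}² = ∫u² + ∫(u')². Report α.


α = 2*(-25 + 6*π^2)/(3*(25 + 4*π^2))

Coercivity of a(·,·) on H^1_0(-1, 3/2) means a(u, u) ≥ α ||u||_{H^1}² for every u ∈ H^1_0.
The interval has length L = 5/2, and Poincaré/coercivity depend only on L. Here a(u, u) = ∫(u')² + (-2/3)·∫u².
Here c = -2/3 < 0 with |c| < (π/L)² = 4*π^2/25, so coercivity still holds. The condition a(u,u) ≥ α||u||_{H^1}² reads (1−α)∫(u')² ≥ (α−c)∫u². Any admissible α is ≤ 1 (rapidly oscillating u have ∫u²/∫(u')² → 0), and α = 1 would force 0 ≥ (1−c)∫u², impossible since c < 1; so 1−α > 0. By the sharp Poincaré inequality on H^1_0 of an interval of length L, ∫(u')² ≥ (π/L)²∫u² with equality for the first sine mode sin(π(x−x₀)/L) (x₀ the left endpoint), so the inequality holds for all u iff (1−α)(π/L)² ≥ α − c, i.e. α ≤ ((π/L)² + c)/((π/L)² + 1) = (1 + c(L/π)²)/(1 + (L/π)²). (Direct route, valid since c ≤ 0: Poincaré gives c∫u² ≥ c(L/π)²∫(u')², so a(u,u) ≥ (1 + c(L/π)²)∫(u')², while ||u||_{H^1}² ≤ (1 + (L/π)²)∫(u')²; dividing yields the same α.) With (π/L)² = 4*π^2/25 and c = -2/3, the largest admissible constant is α = ((π/L)² + c)/((π/L)² + 1).
Simplifying, α = 2*(-25 + 6*π^2)/(3*(25 + 4*π^2)).


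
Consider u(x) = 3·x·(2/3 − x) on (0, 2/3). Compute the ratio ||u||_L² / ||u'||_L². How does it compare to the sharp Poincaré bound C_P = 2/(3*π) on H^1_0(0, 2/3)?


||u||_L² / ||u'||_L² = sqrt(10)/15 < C_P = 2/(3*π).

u(x) = 3·x·(2/3 − x), so u'(x) = 2 - 6*x.
u(x) = 3·x·(2/3 − x) vanishes at x = 0 and x = 2/3, so u ∈ H^1_0(0, 2/3). Differentiate via the product rule and integrate the resulting polynomials term by term.
  ∫_0^2/3 u² dx = ∫_0^2/3 (9*x^4 - 12*x^3 + 4*x^2) dx. Term by term:
    ∫_0^2/3 9*x^4 dx = 32/135;  ∫_0^2/3 -12*x^3 dx = -16/27;  ∫_0^2/3 4*x^2 dx = 32/81.
  Sum: 32/135 − 16/27 + 32/81 = 16/405.
  ∫_0^2/3 (u')² dx = ∫_0^2/3 (36*x^2 - 24*x + 4) dx. Term by term:
    ∫_0^2/3 36*x^2 dx = 32/9;  ∫_0^2/3 -24*x dx = -16/3;  ∫_0^2/3 4 dx = 8/3.
  Sum: 32/9 − 16/3 + 8/3 = 8/9.
∫_0^2/3 u² dx = 16/405, so ||u||_L² = 4*sqrt(5)/45.
∫_0^2/3 (u')² dx = 8/9, so ||u'||_L² = 2*sqrt(2)/3.
Ratio ||u||_L² / ||u'||_L² = sqrt(10)/15.
Sharp Poincaré constant on H^1_0(0, 2/3) is C_P = L/π = 2/(3*π), achieved by sin(3*π/2·x).
A polynomial bump cannot attain the sharp Poincaré constant (only the first sine eigenfunction does), so the ratio is strictly less than C_P, consistent with ||u||_L² ≤ C_P ||u'||_L².
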